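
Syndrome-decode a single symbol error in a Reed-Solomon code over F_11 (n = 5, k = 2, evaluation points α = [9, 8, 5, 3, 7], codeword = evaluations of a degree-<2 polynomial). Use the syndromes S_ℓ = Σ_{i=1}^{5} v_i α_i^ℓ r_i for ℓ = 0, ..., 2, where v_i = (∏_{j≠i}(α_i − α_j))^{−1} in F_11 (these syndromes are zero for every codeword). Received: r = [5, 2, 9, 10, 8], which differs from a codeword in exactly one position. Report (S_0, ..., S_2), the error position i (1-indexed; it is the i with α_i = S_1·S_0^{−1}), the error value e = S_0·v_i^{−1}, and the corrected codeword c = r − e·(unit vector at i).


S = (5, 1, 9), error at position 1, error magnitude e = 9, c = [7, 2, 9, 10, 8].

Step 1: column multipliers v_i = (∏_{j≠i}(α_i − α_j))^{−1} mod 11.
  i = 1 (α = 9): (9−8)(9−5)(9−3)(9−7) = 1·4·6·2 = 48 ≡ 4, so v_1 = 4^{−1} = 3 (mod 11).
  i = 2 (α = 8): (8−9)(8−5)(8−3)(8−7) = (−1)·3·5·1 = −15 ≡ 7, so v_2 = 7^{−1} = 8 (mod 11).
  i = 3 (α = 5): (5−9)(5−8)(5−3)(5−7) = (−4)·(−3)·2·(−2) = −48 ≡ 7, so v_3 = 7^{−1} = 8 (mod 11).
  i = 4 (α = 3): (3−9)(3−8)(3−5)(3−7) = (−6)·(−5)·(−2)·(−4) = 240 ≡ 9, so v_4 = 9^{−1} = 5 (mod 11).
  i = 5 (α = 7): (7−9)(7−8)(7−5)(7−3) = (−2)·(−1)·2·4 = 16 ≡ 5, so v_5 = 5^{−1} = 9 (mod 11).
  v = [3, 8, 8, 5, 9].
Step 2: syndromes of r = [5, 2, 9, 10, 8] (all sums mod 11).
  S_0 = Σ v_i r_i = 3·5 + 8·2 + 8·9 + 5·10 + 9·8 = 225 ≡ 5.
  S_1 = Σ v_i α_i r_i = 3·9·5 + 8·8·2 + 8·5·9 + 5·3·10 + 9·7·8 = 1277 ≡ 1.
  α_i^2 mod 11 = [4, 9, 3, 9, 5].
  S_2 = Σ v_i α_i^2 r_i = 3·4·5 + 8·9·2 + 8·3·9 + 5·9·10 + 9·5·8 = 1230 ≡ 9.
  S = (5, 1, 9) ≠ 0, so r is not a codeword (an error is present).
Step 3: locate the error. For a single error e at position i, S_ℓ = v_i·e·α_i^ℓ, so α_err = S_1/S_0.
  S_0^{−1} = 5^{−1} = 9 (mod 11), so α_err = 1·9 = 9 ≡ 9 = α_1. Error position i = 1.
  Consistency check: S_2/S_1 = 9·1 = 9 ≡ 9 = α_err ✓ (single-error assumption holds).
Step 4: error magnitude e = S_0/v_1 = S_0·∏_{j≠1}(α_1 − α_j) = 5·4 = 20 ≡ 9 (mod 11).
Step 5: correct position 1: c_1 = r_1 − e = 5 − 9 ≡ 7 (mod 11). Hence c = [7, 2, 9, 10, 8].
  Check: interpolating c through the α_i gives m(x) = 6 + 5·x (degree < 2) with m(α_i) = c_i for every i, so c is indeed a codeword.


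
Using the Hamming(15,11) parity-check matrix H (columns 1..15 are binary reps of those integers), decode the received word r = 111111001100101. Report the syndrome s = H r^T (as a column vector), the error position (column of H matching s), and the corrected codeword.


s = (0, 1, 1, 0)^T, error position = 6, corrected codeword c = 111110001100101

Compute s = H r^T mod 2 one row at a time:
  s_1 = 0 + 1 + 1 + 0 + 0 + 1 + 0 + 1 = 4 ≡ 0 (mod 2).
  s_2 = 1 + 1 + 1 + 0 + 0 + 1 + 0 + 1 = 5 ≡ 1 (mod 2).
  s_3 = 1 + 1 + 1 + 0 + 1 + 0 + 0 + 1 = 5 ≡ 1 (mod 2).
  s_4 = 1 + 1 + 1 + 0 + 1 + 0 + 1 + 1 = 6 ≡ 0 (mod 2).
s = (0, 1, 1, 0)^T — this equals column 6 of H (binary 0110), so error is at position 6.
Correct: flip bit 6 of r = 111111001100101 to get c = 111110001100101.


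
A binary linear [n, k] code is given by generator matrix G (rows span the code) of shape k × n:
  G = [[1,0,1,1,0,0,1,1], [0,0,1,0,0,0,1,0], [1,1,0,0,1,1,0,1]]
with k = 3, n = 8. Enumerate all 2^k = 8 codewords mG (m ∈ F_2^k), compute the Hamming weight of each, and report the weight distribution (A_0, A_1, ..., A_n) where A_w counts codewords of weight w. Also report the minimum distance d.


Weight distribution: A_0 = 1, A_2 = 1, A_3 = 1, A_4 = 1, A_5 = 2, A_6 = 1, A_7 = 1. Minimum distance d = 2.

Enumerate all 2^3 = 8 messages m ∈ F_2^3.
For each, compute codeword c = mG in F_2^8, then tally its weight.
  m = 000 → c = 00000000, weight = 0.
  m = 100 → c = 10110011, weight = 5.
  m = 010 → c = 00100010, weight = 2.
  m = 110 → c = 10010001, weight = 3.
  m = 001 → c = 11001101, weight = 5.
  m = 101 → c = 01111110, weight = 6.
  m = 011 → c = 11101111, weight = 7.
  m = 111 → c = 01011100, weight = 4.
Tally weights:
  weight 0: 1 codewords.
  weight 2: 1 codewords.
  weight 3: 1 codewords.
  weight 4: 1 codewords.
  weight 5: 2 codewords.
  weight 6: 1 codewords.
  weight 7: 1 codewords.
Minimum distance d = smallest w > 0 with A_w > 0 = 2.
Sanity: Σ A_w = 8 = 2^3 = 8 ✓.


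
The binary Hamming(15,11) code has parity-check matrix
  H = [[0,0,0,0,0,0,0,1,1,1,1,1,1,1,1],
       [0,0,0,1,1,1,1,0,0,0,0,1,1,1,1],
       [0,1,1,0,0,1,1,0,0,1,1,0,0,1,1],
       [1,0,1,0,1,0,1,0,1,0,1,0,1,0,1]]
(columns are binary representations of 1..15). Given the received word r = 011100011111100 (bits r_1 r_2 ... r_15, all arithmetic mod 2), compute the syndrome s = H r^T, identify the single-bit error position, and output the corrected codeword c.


s = (0, 1, 0, 0)^T, error position = 4, corrected codeword c = 011000011111100

Compute s = H r^T mod 2 one row at a time:
  s_1 = 1 + 1 + 1 + 1 + 1 + 1 + 0 + 0 = 6 ≡ 0 (mod 2).
  s_2 = 1 + 0 + 0 + 0 + 1 + 1 + 0 + 0 = 3 ≡ 1 (mod 2).
  s_3 = 1 + 1 + 0 + 0 + 1 + 1 + 0 + 0 = 4 ≡ 0 (mod 2).
  s_4 = 0 + 1 + 0 + 0 + 1 + 1 + 1 + 0 = 4 ≡ 0 (mod 2).
s = (0, 1, 0, 0)^T — this equals column 4 of H (binary 0100), so error is at position 4.
Correct: flip bit 4 of r = 011100011111100 to get c = 011000011111100.


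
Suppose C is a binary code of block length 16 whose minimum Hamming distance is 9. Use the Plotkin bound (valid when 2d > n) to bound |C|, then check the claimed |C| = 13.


Plotkin bound M ≤ 8; given |C| = 13 > bound (violated).

Check applicability: 2d = 18, n = 16.
2d − n = 2 > 0, so Plotkin applies.
Compute d/(2d−n) = 9/2 ≈ 4.5000.
⌊d/(2d−n)⌋ = 4.
Plotkin bound: M ≤ 2·4 = 8.
Given |C| = 13, check: VIOLATED.
This |C| is above the Plotkin bound, so no binary code with n = 16, d = 9 and 13 codewords exists.


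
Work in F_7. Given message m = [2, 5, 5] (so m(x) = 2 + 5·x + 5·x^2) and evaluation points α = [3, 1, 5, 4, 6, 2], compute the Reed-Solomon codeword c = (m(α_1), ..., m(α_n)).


c = [6, 5, 5, 4, 2, 4]

Message polynomial: m(x) = 2 + 5·x + 5·x^2 (mod 7).
For each evaluation point α_i, compute m(α_i) mod 7:
  α_1 = 3: Horner steps 5 → 6 → 6, so m(3) = 6.
  α_2 = 1: Horner steps 5 → 3 → 5, so m(1) = 5.
  α_3 = 5: Horner steps 5 → 2 → 5, so m(5) = 5.
  α_4 = 4: Horner steps 5 → 4 → 4, so m(4) = 4.
  α_5 = 6: Horner steps 5 → 0 → 2, so m(6) = 2.
  α_6 = 2: Horner steps 5 → 1 → 4, so m(2) = 4.
Codeword c = [6, 5, 5, 4, 2, 4] ∈ F_7^6.


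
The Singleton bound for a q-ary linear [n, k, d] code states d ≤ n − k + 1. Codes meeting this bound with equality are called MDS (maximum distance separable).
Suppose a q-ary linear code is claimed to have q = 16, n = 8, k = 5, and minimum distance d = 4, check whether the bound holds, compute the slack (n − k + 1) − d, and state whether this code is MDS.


Singleton RHS = n − k + 1 = 4, slack = 0, bound satisfied, MDS.

Singleton bound: d ≤ n − k + 1.
Here n = 8, k = 5, so n − k + 1 = 4.
Given d = 4, check d ≤ 4: YES.
Slack = (n − k + 1) − d = 0.
The code is MDS (slack = 0).
Description: the claimed parameters are [8, 5, 4]_16; such a code would be MDS (meets Singleton bound).


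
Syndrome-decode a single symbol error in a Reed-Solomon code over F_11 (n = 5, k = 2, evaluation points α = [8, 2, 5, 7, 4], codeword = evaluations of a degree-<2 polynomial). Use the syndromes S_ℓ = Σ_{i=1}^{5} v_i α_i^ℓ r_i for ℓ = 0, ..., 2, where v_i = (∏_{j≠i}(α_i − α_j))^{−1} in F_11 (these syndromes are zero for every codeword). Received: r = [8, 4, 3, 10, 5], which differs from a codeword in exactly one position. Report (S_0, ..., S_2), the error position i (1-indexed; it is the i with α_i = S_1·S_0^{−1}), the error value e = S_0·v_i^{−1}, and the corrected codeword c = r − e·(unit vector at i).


S = (7, 3, 6), error at position 2, error magnitude e = 6, c = [8, 9, 3, 10, 5].

Step 1: column multipliers v_i = (∏_{j≠i}(α_i − α_j))^{−1} mod 11.
  i = 1 (α = 8): (8−2)(8−5)(8−7)(8−4) = 6·3·1·4 = 72 ≡ 6, so v_1 = 6^{−1} = 2 (mod 11).
  i = 2 (α = 2): (2−8)(2−5)(2−7)(2−4) = (−6)·(−3)·(−5)·(−2) = 180 ≡ 4, so v_2 = 4^{−1} = 3 (mod 11).
  i = 3 (α = 5): (5−8)(5−2)(5−7)(5−4) = (−3)·3·(−2)·1 = 18 ≡ 7, so v_3 = 7^{−1} = 8 (mod 11).
  i = 4 (α = 7): (7−8)(7−2)(7−5)(7−4) = (−1)·5·2·3 = −30 ≡ 3, so v_4 = 3^{−1} = 4 (mod 11).
  i = 5 (α = 4): (4−8)(4−2)(4−5)(4−7) = (−4)·2·(−1)·(−3) = −24 ≡ 9, so v_5 = 9^{−1} = 5 (mod 11).
  v = [2, 3, 8, 4, 5].
Step 2: syndromes of r = [8, 4, 3, 10, 5] (all sums mod 11).
  S_0 = Σ v_i r_i = 2·8 + 3·4 + 8·3 + 4·10 + 5·5 = 117 ≡ 7.
  S_1 = Σ v_i α_i r_i = 2·8·8 + 3·2·4 + 8·5·3 + 4·7·10 + 5·4·5 = 652 ≡ 3.
  α_i^2 mod 11 = [9, 4, 3, 5, 5].
  S_2 = Σ v_i α_i^2 r_i = 2·9·8 + 3·4·4 + 8·3·3 + 4·5·10 + 5·5·5 = 589 ≡ 6.
  S = (7, 3, 6) ≠ 0, so r is not a codeword (an error is present).
Step 3: locate the error. For a single error e at position i, S_ℓ = v_i·e·α_i^ℓ, so α_err = S_1/S_0.
  S_0^{−1} = 7^{−1} = 8 (mod 11), so α_err = 3·8 = 24 ≡ 2 = α_2. Error position i = 2.
  Consistency check: S_2/S_1 = 6·4 = 24 ≡ 2 = α_err ✓ (single-error assumption holds).
Step 4: error magnitude e = S_0/v_2 = S_0·∏_{j≠2}(α_2 − α_j) = 7·4 = 28 ≡ 6 (mod 11).
Step 5: correct position 2: c_2 = r_2 − e = 4 − 6 ≡ 9 (mod 11). Hence c = [8, 9, 3, 10, 5].
  Check: interpolating c through the α_i gives m(x) = 2 + 9·x (degree < 2) with m(α_i) = c_i for every i, so c is indeed a codeword.


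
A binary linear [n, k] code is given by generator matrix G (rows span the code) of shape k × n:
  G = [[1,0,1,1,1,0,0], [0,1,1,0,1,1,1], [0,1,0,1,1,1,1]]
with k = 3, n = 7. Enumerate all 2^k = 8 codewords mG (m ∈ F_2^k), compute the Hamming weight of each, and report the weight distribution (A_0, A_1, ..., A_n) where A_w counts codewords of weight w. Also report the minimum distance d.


Weight distribution: A_0 = 1, A_2 = 2, A_4 = 1, A_5 = 4. Minimum distance d = 2.

Enumerate all 2^3 = 8 messages m ∈ F_2^3.
For each, compute codeword c = mG in F_2^7, then tally its weight.
  m = 000 → c = 0000000, weight = 0.
  m = 100 → c = 1011100, weight = 4.
  m = 010 → c = 0110111, weight = 5.
  m = 110 → c = 1101011, weight = 5.
  m = 001 → c = 0101111, weight = 5.
  m = 101 → c = 1110011, weight = 5.
  m = 011 → c = 0011000, weight = 2.
  m = 111 → c = 1000100, weight = 2.
Tally weights:
  weight 0: 1 codewords.
  weight 2: 2 codewords.
  weight 4: 1 codewords.
  weight 5: 4 codewords.
Minimum distance d = smallest w > 0 with A_w > 0 = 2.
Sanity: Σ A_w = 8 = 2^3 = 8 ✓.


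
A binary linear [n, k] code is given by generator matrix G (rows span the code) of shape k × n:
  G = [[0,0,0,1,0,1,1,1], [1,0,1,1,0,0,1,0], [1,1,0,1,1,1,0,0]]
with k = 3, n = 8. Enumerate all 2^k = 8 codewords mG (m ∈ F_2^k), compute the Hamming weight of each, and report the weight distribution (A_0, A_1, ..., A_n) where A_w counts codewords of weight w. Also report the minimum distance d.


Weight distribution: A_0 = 1, A_4 = 3, A_5 = 4. Minimum distance d = 4.

Enumerate all 2^3 = 8 messages m ∈ F_2^3.
For each, compute codeword c = mG in F_2^8, then tally its weight.
  m = 000 → c = 00000000, weight = 0.
  m = 100 → c = 00010111, weight = 4.
  m = 010 → c = 10110010, weight = 4.
  m = 110 → c = 10100101, weight = 4.
  m = 001 → c = 11011100, weight = 5.
  m = 101 → c = 11001011, weight = 5.
  m = 011 → c = 01101110, weight = 5.
  m = 111 → c = 01111001, weight = 5.
Tally weights:
  weight 0: 1 codewords.
  weight 4: 3 codewords.
  weight 5: 4 codewords.
Minimum distance d = smallest w > 0 with A_w > 0 = 4.
Sanity: Σ A_w = 8 = 2^3 = 8 ✓.


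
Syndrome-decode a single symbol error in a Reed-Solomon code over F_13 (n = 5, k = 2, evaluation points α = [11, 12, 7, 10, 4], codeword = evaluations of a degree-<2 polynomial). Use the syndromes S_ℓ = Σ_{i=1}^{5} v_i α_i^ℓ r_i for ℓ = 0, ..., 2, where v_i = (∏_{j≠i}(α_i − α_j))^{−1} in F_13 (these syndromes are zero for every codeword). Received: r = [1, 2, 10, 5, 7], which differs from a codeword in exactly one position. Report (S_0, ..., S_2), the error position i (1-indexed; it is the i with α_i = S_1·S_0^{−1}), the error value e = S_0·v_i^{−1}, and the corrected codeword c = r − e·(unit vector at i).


S = (7, 5, 11), error at position 4, error magnitude e = 5, c = [1, 2, 10, 0, 7].

Step 1: column multipliers v_i = (∏_{j≠i}(α_i − α_j))^{−1} mod 13.
  i = 1 (α = 11): (11−12)(11−7)(11−10)(11−4) = (−1)·4·1·7 = −28 ≡ 11, so v_1 = 11^{−1} = 6 (mod 13).
  i = 2 (α = 12): (12−11)(12−7)(12−10)(12−4) = 1·5·2·8 = 80 ≡ 2, so v_2 = 2^{−1} = 7 (mod 13).
  i = 3 (α = 7): (7−11)(7−12)(7−10)(7−4) = (−4)·(−5)·(−3)·3 = −180 ≡ 2, so v_3 = 2^{−1} = 7 (mod 13).
  i = 4 (α = 10): (10−11)(10−12)(10−7)(10−4) = (−1)·(−2)·3·6 = 36 ≡ 10, so v_4 = 10^{−1} = 4 (mod 13).
  i = 5 (α = 4): (4−11)(4−12)(4−7)(4−10) = (−7)·(−8)·(−3)·(−6) = 1008 ≡ 7, so v_5 = 7^{−1} = 2 (mod 13).
  v = [6, 7, 7, 4, 2].
Step 2: syndromes of r = [1, 2, 10, 5, 7] (all sums mod 13).
  S_0 = Σ v_i r_i = 6·1 + 7·2 + 7·10 + 4·5 + 2·7 = 124 ≡ 7.
  S_1 = Σ v_i α_i r_i = 6·11·1 + 7·12·2 + 7·7·10 + 4·10·5 + 2·4·7 = 980 ≡ 5.
  α_i^2 mod 13 = [4, 1, 10, 9, 3].
  S_2 = Σ v_i α_i^2 r_i = 6·4·1 + 7·1·2 + 7·10·10 + 4·9·5 + 2·3·7 = 960 ≡ 11.
  S = (7, 5, 11) ≠ 0, so r is not a codeword (an error is present).
Step 3: locate the error. For a single error e at position i, S_ℓ = v_i·e·α_i^ℓ, so α_err = S_1/S_0.
  S_0^{−1} = 7^{−1} = 2 (mod 13), so α_err = 5·2 = 10 ≡ 10 = α_4. Error position i = 4.
  Consistency check: S_2/S_1 = 11·8 = 88 ≡ 10 = α_err ✓ (single-error assumption holds).
Step 4: error magnitude e = S_0/v_4 = S_0·∏_{j≠4}(α_4 − α_j) = 7·10 = 70 ≡ 5 (mod 13).
Step 5: correct position 4: c_4 = r_4 − e = 5 − 5 ≡ 0 (mod 13). Hence c = [1, 2, 10, 0, 7].
  Check: interpolating c through the α_i gives m(x) = 3 + 1·x (degree < 2) with m(α_i) = c_i for every i, so c is indeed a codeword.


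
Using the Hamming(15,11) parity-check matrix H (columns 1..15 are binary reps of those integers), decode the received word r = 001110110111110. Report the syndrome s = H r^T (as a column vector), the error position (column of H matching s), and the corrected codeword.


s = (0, 0, 1, 1)^T, error position = 3, corrected codeword c = 000110110111110

Compute s = H r^T mod 2 one row at a time:
  s_1 = 1 + 0 + 1 + 1 + 1 + 1 + 1 + 0 = 6 ≡ 0 (mod 2).
  s_2 = 1 + 1 + 0 + 1 + 1 + 1 + 1 + 0 = 6 ≡ 0 (mod 2).
  s_3 = 0 + 1 + 0 + 1 + 1 + 1 + 1 + 0 = 5 ≡ 1 (mod 2).
  s_4 = 0 + 1 + 1 + 1 + 0 + 1 + 1 + 0 = 5 ≡ 1 (mod 2).
s = (0, 0, 1, 1)^T — this equals column 3 of H (binary 0011), so error is at position 3.
Correct: flip bit 3 of r = 001110110111110 to get c = 000110110111110.


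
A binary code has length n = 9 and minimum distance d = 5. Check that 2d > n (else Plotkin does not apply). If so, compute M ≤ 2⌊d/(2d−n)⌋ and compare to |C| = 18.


Plotkin bound M ≤ 10; given |C| = 18 > bound (violated).

Check applicability: 2d = 10, n = 9.
2d − n = 1 > 0, so Plotkin applies.
Compute d/(2d−n) = 5/1 ≈ 5.0000.
⌊d/(2d−n)⌋ = 5.
Plotkin bound: M ≤ 2·5 = 10.
Given |C| = 18, check: VIOLATED.
This |C| is above the Plotkin bound, so no binary code with n = 9, d = 5 and 18 codewords exists.


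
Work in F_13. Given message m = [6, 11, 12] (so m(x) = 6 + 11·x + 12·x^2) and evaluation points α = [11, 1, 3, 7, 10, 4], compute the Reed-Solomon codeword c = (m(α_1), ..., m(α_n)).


c = [6, 3, 4, 8, 3, 8]

Message polynomial: m(x) = 6 + 11·x + 12·x^2 (mod 13).
For each evaluation point α_i, compute m(α_i) mod 13:
  α_1 = 11: Horner steps 12 → 0 → 6, so m(11) = 6.
  α_2 = 1: Horner steps 12 → 10 → 3, so m(1) = 3.
  α_3 = 3: Horner steps 12 → 8 → 4, so m(3) = 4.
  α_4 = 7: Horner steps 12 → 4 → 8, so m(7) = 8.
  α_5 = 10: Horner steps 12 → 1 → 3, so m(10) = 3.
  α_6 = 4: Horner steps 12 → 7 → 8, so m(4) = 8.
Codeword c = [6, 3, 4, 8, 3, 8] ∈ F_13^6.


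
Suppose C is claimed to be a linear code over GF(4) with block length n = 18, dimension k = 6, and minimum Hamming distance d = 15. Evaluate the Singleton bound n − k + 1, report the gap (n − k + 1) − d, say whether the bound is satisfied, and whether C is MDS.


Singleton RHS = n − k + 1 = 13, slack = -2, bound violated (no such code; not MDS).

Singleton bound: d ≤ n − k + 1.
Here n = 18, k = 6, so n − k + 1 = 13.
Given d = 15, check d ≤ 13: NO.
Slack = (n − k + 1) − d = -2.
The slack is negative: d = 15 exceeds n − k + 1 = 13 by 2, so the Singleton bound is violated and no linear [18, 6, 15]_4 code can exist. In particular it is not MDS (MDS requires d = n − k + 1 exactly).
Description: the claimed parameters are [18, 6, 15]_4; such a code would be impossible (violates the Singleton bound).


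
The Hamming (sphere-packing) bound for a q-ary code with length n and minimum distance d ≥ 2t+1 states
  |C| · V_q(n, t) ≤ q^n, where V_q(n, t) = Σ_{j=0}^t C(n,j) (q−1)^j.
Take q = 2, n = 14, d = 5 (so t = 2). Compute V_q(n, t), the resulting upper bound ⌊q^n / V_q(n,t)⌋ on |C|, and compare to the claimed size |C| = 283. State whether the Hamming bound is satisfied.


V_q(n, t) = 106, q^n = 16384, Hamming bound = 154, |C| = 283 > bound (violated).

Step 1: Compute V_q(n, t) = Σ_{j=0}^2 C(n, j) (q−1)^j.
  j = 0: C(14,0)·(1)^0 = 1·1 = 1.
  j = 1: C(14,1)·(1)^1 = 14·1 = 14.
  j = 2: C(14,2)·(1)^2 = 91·1 = 91.
  V_q(n, t) = 1 + 14 + 91 = 106.
Step 2: q^n = 2^14 = 16384.
Step 3: Hamming bound ⌊q^n / V_q(n,t)⌋ = ⌊16384/106⌋ = 154.
Step 4: Compare |C| = 283 to 154: violated.
The claimed |C| lies above the Hamming bound, so no 2-ary code of length 14 with d ≥ 5 can have 283 codewords.


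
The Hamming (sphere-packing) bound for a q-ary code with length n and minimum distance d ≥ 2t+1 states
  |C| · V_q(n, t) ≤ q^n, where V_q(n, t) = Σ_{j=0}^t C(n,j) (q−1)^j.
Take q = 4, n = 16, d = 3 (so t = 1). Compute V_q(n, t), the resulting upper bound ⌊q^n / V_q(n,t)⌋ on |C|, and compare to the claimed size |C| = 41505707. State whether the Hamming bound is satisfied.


V_q(n, t) = 49, q^n = 4294967296, Hamming bound = 87652393, |C| = 41505707 ≤ bound (satisfied).

Step 1: Compute V_q(n, t) = Σ_{j=0}^1 C(n, j) (q−1)^j.
  j = 0: C(16,0)·(3)^0 = 1·1 = 1.
  j = 1: C(16,1)·(3)^1 = 16·3 = 48.
  V_q(n, t) = 1 + 48 = 49.
Step 2: q^n = 4^16 = 4294967296.
Step 3: Hamming bound ⌊q^n / V_q(n,t)⌋ = ⌊4294967296/49⌋ = 87652393.
Step 4: Compare |C| = 41505707 to 87652393: satisfied.
The claimed |C| lies below the Hamming bound.


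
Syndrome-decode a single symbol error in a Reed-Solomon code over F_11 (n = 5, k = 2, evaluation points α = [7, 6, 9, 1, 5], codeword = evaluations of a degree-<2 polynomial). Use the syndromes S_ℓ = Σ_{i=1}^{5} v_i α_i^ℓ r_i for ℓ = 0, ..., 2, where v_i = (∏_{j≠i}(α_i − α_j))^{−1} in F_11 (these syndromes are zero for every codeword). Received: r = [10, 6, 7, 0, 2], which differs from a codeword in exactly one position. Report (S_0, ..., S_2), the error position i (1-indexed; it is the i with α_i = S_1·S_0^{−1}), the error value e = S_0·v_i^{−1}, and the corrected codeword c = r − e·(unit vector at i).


S = (1, 1, 1), error at position 4, error magnitude e = 3, c = [10, 6, 7, 8, 2].

Step 1: column multipliers v_i = (∏_{j≠i}(α_i − α_j))^{−1} mod 11.
  i = 1 (α = 7): (7−6)(7−9)(7−1)(7−5) = 1·(−2)·6·2 = −24 ≡ 9, so v_1 = 9^{−1} = 5 (mod 11).
  i = 2 (α = 6): (6−7)(6−9)(6−1)(6−5) = (−1)·(−3)·5·1 = 15 ≡ 4, so v_2 = 4^{−1} = 3 (mod 11).
  i = 3 (α = 9): (9−7)(9−6)(9−1)(9−5) = 2·3·8·4 = 192 ≡ 5, so v_3 = 5^{−1} = 9 (mod 11).
  i = 4 (α = 1): (1−7)(1−6)(1−9)(1−5) = (−6)·(−5)·(−8)·(−4) = 960 ≡ 3, so v_4 = 3^{−1} = 4 (mod 11).
  i = 5 (α = 5): (5−7)(5−6)(5−9)(5−1) = (−2)·(−1)·(−4)·4 = −32 ≡ 1, so v_5 = 1^{−1} = 1 (mod 11).
  v = [5, 3, 9, 4, 1].
Step 2: syndromes of r = [10, 6, 7, 0, 2] (all sums mod 11).
  S_0 = Σ v_i r_i = 5·10 + 3·6 + 9·7 + 4·0 + 1·2 = 133 ≡ 1.
  S_1 = Σ v_i α_i r_i = 5·7·10 + 3·6·6 + 9·9·7 + 4·1·0 + 1·5·2 = 1035 ≡ 1.
  α_i^2 mod 11 = [5, 3, 4, 1, 3].
  S_2 = Σ v_i α_i^2 r_i = 5·5·10 + 3·3·6 + 9·4·7 + 4·1·0 + 1·3·2 = 562 ≡ 1.
  S = (1, 1, 1) ≠ 0, so r is not a codeword (an error is present).
Step 3: locate the error. For a single error e at position i, S_ℓ = v_i·e·α_i^ℓ, so α_err = S_1/S_0.
  S_0^{−1} = 1^{−1} = 1 (mod 11), so α_err = 1·1 = 1 ≡ 1 = α_4. Error position i = 4.
  Consistency check: S_2/S_1 = 1·1 = 1 ≡ 1 = α_err ✓ (single-error assumption holds).
Step 4: error magnitude e = S_0/v_4 = S_0·∏_{j≠4}(α_4 − α_j) = 1·3 = 3 ≡ 3 (mod 11).
Step 5: correct position 4: c_4 = r_4 − e = 0 − 3 ≡ 8 (mod 11). Hence c = [10, 6, 7, 8, 2].
  Check: interpolating c through the α_i gives m(x) = 4 + 4·x (degree < 2) with m(α_i) = c_i for every i, so c is indeed a codeword.


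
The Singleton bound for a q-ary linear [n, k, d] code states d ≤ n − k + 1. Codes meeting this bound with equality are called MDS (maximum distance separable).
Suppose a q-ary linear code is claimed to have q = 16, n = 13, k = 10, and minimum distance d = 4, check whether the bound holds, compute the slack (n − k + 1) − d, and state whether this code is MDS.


Singleton RHS = n − k + 1 = 4, slack = 0, bound satisfied, MDS.

Singleton bound: d ≤ n − k + 1.
Here n = 13, k = 10, so n − k + 1 = 4.
Given d = 4, check d ≤ 4: YES.
Slack = (n − k + 1) − d = 0.
The code is MDS (slack = 0).
Description: the claimed parameters are [13, 10, 4]_16; such a code would be MDS (meets Singleton bound).


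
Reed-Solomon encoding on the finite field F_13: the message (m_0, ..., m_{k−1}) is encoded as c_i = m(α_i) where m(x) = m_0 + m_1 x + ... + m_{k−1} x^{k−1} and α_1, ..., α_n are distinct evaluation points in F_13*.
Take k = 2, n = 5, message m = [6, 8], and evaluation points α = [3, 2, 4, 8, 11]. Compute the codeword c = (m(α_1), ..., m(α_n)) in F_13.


c = [4, 9, 12, 5, 3]

Message polynomial: m(x) = 6 + 8·x (mod 13).
For each evaluation point α_i, compute m(α_i) mod 13:
  α_1 = 3: Horner steps 8 → 4, so m(3) = 4.
  α_2 = 2: Horner steps 8 → 9, so m(2) = 9.
  α_3 = 4: Horner steps 8 → 12, so m(4) = 12.
  α_4 = 8: Horner steps 8 → 5, so m(8) = 5.
  α_5 = 11: Horner steps 8 → 3, so m(11) = 3.
Codeword c = [4, 9, 12, 5, 3] ∈ F_13^5.


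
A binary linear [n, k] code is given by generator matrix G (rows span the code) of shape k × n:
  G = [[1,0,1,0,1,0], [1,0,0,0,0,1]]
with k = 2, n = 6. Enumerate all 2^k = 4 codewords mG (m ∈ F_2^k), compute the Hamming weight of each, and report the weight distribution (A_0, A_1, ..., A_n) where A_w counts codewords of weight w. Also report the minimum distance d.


Weight distribution: A_0 = 1, A_2 = 1, A_3 = 2. Minimum distance d = 2.

Enumerate all 2^2 = 4 messages m ∈ F_2^2.
For each, compute codeword c = mG in F_2^6, then tally its weight.
  m = 00 → c = 000000, weight = 0.
  m = 10 → c = 101010, weight = 3.
  m = 01 → c = 100001, weight = 2.
  m = 11 → c = 001011, weight = 3.
Tally weights:
  weight 0: 1 codewords.
  weight 2: 1 codewords.
  weight 3: 2 codewords.
Minimum distance d = smallest w > 0 with A_w > 0 = 2.
Sanity: Σ A_w = 4 = 2^2 = 4 ✓.


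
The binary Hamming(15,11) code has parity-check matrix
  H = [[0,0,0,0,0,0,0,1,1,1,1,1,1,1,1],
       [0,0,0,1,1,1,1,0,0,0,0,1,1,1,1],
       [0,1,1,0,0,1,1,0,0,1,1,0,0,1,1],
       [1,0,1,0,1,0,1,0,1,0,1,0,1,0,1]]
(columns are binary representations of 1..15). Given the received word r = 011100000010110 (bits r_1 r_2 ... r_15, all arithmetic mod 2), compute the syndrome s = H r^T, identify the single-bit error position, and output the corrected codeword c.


s = (1, 1, 0, 1)^T, error position = 13, corrected codeword c = 011100000010010

Compute s = H r^T mod 2 one row at a time:
  s_1 = 0 + 0 + 0 + 1 + 0 + 1 + 1 + 0 = 3 ≡ 1 (mod 2).
  s_2 = 1 + 0 + 0 + 0 + 0 + 1 + 1 + 0 = 3 ≡ 1 (mod 2).
  s_3 = 1 + 1 + 0 + 0 + 0 + 1 + 1 + 0 = 4 ≡ 0 (mod 2).
  s_4 = 0 + 1 + 0 + 0 + 0 + 1 + 1 + 0 = 3 ≡ 1 (mod 2).
s = (1, 1, 0, 1)^T — this equals column 13 of H (binary 1101), so error is at position 13.
Correct: flip bit 13 of r = 011100000010110 to get c = 011100000010010.


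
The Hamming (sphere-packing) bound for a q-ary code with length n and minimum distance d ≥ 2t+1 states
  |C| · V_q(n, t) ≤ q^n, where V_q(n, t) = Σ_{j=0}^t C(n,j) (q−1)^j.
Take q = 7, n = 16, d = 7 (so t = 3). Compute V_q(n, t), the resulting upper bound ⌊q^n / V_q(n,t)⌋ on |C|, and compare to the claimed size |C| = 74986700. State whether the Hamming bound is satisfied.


V_q(n, t) = 125377, q^n = 33232930569601, Hamming bound = 265064011, |C| = 74986700 ≤ bound (satisfied).

Step 1: Compute V_q(n, t) = Σ_{j=0}^3 C(n, j) (q−1)^j.
  j = 0: C(16,0)·(6)^0 = 1·1 = 1.
  j = 1: C(16,1)·(6)^1 = 16·6 = 96.
  j = 2: C(16,2)·(6)^2 = 120·36 = 4320.
  j = 3: C(16,3)·(6)^3 = 560·216 = 120960.
  V_q(n, t) = 1 + 96 + 4320 + 120960 = 125377.
Step 2: q^n = 7^16 = 33232930569601.
Step 3: Hamming bound ⌊q^n / V_q(n,t)⌋ = ⌊33232930569601/125377⌋ = 265064011.
Step 4: Compare |C| = 74986700 to 265064011: satisfied.
The claimed |C| lies below the Hamming bound.


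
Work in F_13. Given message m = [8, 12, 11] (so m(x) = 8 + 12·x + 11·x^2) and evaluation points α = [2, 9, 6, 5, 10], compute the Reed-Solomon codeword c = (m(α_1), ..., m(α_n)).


c = [11, 6, 8, 5, 6]

Message polynomial: m(x) = 8 + 12·x + 11·x^2 (mod 13).
For each evaluation point α_i, compute m(α_i) mod 13:
  α_1 = 2: Horner steps 11 → 8 → 11, so m(2) = 11.
  α_2 = 9: Horner steps 11 → 7 → 6, so m(9) = 6.
  α_3 = 6: Horner steps 11 → 0 → 8, so m(6) = 8.
  α_4 = 5: Horner steps 11 → 2 → 5, so m(5) = 5.
  α_5 = 10: Horner steps 11 → 5 → 6, so m(10) = 6.
Codeword c = [11, 6, 8, 5, 6] ∈ F_13^5.


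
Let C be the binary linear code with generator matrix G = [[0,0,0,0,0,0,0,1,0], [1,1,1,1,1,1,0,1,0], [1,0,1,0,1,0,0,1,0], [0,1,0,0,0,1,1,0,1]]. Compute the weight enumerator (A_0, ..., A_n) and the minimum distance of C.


Weight distribution: A_0 = 1, A_1 = 1, A_3 = 3, A_4 = 4, A_5 = 1, A_6 = 2, A_7 = 3, A_8 = 1. Minimum distance d = 1.

Enumerate all 2^4 = 16 messages m ∈ F_2^4.
For each, compute codeword c = mG in F_2^9, then tally its weight.
  m = 0000 → c = 000000000, weight = 0.
  m = 1000 → c = 000000010, weight = 1.
  m = 0100 → c = 111111010, weight = 7.
  m = 1100 → c = 111111000, weight = 6.
  m = 0010 → c = 101010010, weight = 4.
  m = 1010 → c = 101010000, weight = 3.
  m = 0110 → c = 010101000, weight = 3.
  m = 1110 → c = 010101010, weight = 4.
  m = 0001 → c = 010001101, weight = 4.
  m = 1001 → c = 010001111, weight = 5.
  m = 0101 → c = 101110111, weight = 7.
  m = 1101 → c = 101110101, weight = 6.
  m = 0011 → c = 111011111, weight = 8.
  m = 1011 → c = 111011101, weight = 7.
  m = 0111 → c = 000100101, weight = 3.
  m = 1111 → c = 000100111, weight = 4.
Tally weights:
  weight 0: 1 codewords.
  weight 1: 1 codewords.
  weight 3: 3 codewords.
  weight 4: 4 codewords.
  weight 5: 1 codewords.
  weight 6: 2 codewords.
  weight 7: 3 codewords.
  weight 8: 1 codewords.
Minimum distance d = smallest w > 0 with A_w > 0 = 1.
Sanity: Σ A_w = 16 = 2^4 = 16 ✓.


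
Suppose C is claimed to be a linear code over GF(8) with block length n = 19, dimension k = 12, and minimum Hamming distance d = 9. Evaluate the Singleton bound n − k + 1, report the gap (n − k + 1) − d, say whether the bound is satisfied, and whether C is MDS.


Singleton RHS = n − k + 1 = 8, slack = -1, bound violated (no such code; not MDS).

Singleton bound: d ≤ n − k + 1.
Here n = 19, k = 12, so n − k + 1 = 8.
Given d = 9, check d ≤ 8: NO.
Slack = (n − k + 1) − d = -1.
The slack is negative: d = 9 exceeds n − k + 1 = 8 by 1, so the Singleton bound is violated and no linear [19, 12, 9]_8 code can exist. In particular it is not MDS (MDS requires d = n − k + 1 exactly).
Description: the claimed parameters are [19, 12, 9]_8; such a code would be impossible (violates the Singleton bound).


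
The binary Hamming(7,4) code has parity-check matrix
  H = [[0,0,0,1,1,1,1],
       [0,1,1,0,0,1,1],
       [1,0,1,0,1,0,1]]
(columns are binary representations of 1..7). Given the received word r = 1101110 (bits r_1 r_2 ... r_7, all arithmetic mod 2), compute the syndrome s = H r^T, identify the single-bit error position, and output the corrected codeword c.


s = (1, 0, 0)^T, error position = 4, corrected codeword c = 1100110

Compute s = H r^T mod 2 one row at a time:
  s_1 = 1 + 1 + 1 + 0 = 3 ≡ 1 (mod 2).
  s_2 = 1 + 0 + 1 + 0 = 2 ≡ 0 (mod 2).
  s_3 = 1 + 0 + 1 + 0 = 2 ≡ 0 (mod 2).
s = (1, 0, 0)^T — this equals column 4 of H (binary 100), so error is at position 4.
Correct: flip bit 4 of r = 1101110 to get c = 1100110.


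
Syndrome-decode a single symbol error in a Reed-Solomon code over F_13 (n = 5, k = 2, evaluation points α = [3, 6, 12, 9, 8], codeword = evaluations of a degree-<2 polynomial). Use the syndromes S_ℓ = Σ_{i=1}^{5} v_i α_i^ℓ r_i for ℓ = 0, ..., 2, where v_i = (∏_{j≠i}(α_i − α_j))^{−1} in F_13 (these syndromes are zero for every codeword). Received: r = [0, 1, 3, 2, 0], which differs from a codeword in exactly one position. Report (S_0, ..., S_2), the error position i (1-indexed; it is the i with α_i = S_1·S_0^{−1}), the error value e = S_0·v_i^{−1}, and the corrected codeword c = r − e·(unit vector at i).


S = (7, 4, 6), error at position 5, error magnitude e = 7, c = [0, 1, 3, 2, 6].

Step 1: column multipliers v_i = (∏_{j≠i}(α_i − α_j))^{−1} mod 13.
  i = 1 (α = 3): (3−6)(3−12)(3−9)(3−8) = (−3)·(−9)·(−6)·(−5) = 810 ≡ 4, so v_1 = 4^{−1} = 10 (mod 13).
  i = 2 (α = 6): (6−3)(6−12)(6−9)(6−8) = 3·(−6)·(−3)·(−2) = −108 ≡ 9, so v_2 = 9^{−1} = 3 (mod 13).
  i = 3 (α = 12): (12−3)(12−6)(12−9)(12−8) = 9·6·3·4 = 648 ≡ 11, so v_3 = 11^{−1} = 6 (mod 13).
  i = 4 (α = 9): (9−3)(9−6)(9−12)(9−8) = 6·3·(−3)·1 = −54 ≡ 11, so v_4 = 11^{−1} = 6 (mod 13).
  i = 5 (α = 8): (8−3)(8−6)(8−12)(8−9) = 5·2·(−4)·(−1) = 40 ≡ 1, so v_5 = 1^{−1} = 1 (mod 13).
  v = [10, 3, 6, 6, 1].
Step 2: syndromes of r = [0, 1, 3, 2, 0] (all sums mod 13).
  S_0 = Σ v_i r_i = 10·0 + 3·1 + 6·3 + 6·2 + 1·0 = 33 ≡ 7.
  S_1 = Σ v_i α_i r_i = 10·3·0 + 3·6·1 + 6·12·3 + 6·9·2 + 1·8·0 = 342 ≡ 4.
  α_i^2 mod 13 = [9, 10, 1, 3, 12].
  S_2 = Σ v_i α_i^2 r_i = 10·9·0 + 3·10·1 + 6·1·3 + 6·3·2 + 1·12·0 = 84 ≡ 6.
  S = (7, 4, 6) ≠ 0, so r is not a codeword (an error is present).
Step 3: locate the error. For a single error e at position i, S_ℓ = v_i·e·α_i^ℓ, so α_err = S_1/S_0.
  S_0^{−1} = 7^{−1} = 2 (mod 13), so α_err = 4·2 = 8 ≡ 8 = α_5. Error position i = 5.
  Consistency check: S_2/S_1 = 6·10 = 60 ≡ 8 = α_err ✓ (single-error assumption holds).
Step 4: error magnitude e = S_0/v_5 = S_0·∏_{j≠5}(α_5 − α_j) = 7·1 = 7 ≡ 7 (mod 13).
Step 5: correct position 5: c_5 = r_5 − e = 0 − 7 ≡ 6 (mod 13). Hence c = [0, 1, 3, 2, 6].
  Check: interpolating c through the α_i gives m(x) = 12 + 9·x (degree < 2) with m(α_i) = c_i for every i, so c is indeed a codeword.


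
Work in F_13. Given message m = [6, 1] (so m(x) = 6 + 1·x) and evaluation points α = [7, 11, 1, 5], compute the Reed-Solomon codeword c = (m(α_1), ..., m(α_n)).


c = [0, 4, 7, 11]

Message polynomial: m(x) = 6 + 1·x (mod 13).
For each evaluation point α_i, compute m(α_i) mod 13:
  α_1 = 7: Horner steps 1 → 0, so m(7) = 0.
  α_2 = 11: Horner steps 1 → 4, so m(11) = 4.
  α_3 = 1: Horner steps 1 → 7, so m(1) = 7.
  α_4 = 5: Horner steps 1 → 11, so m(5) = 11.
Codeword c = [0, 4, 7, 11] ∈ F_13^4.


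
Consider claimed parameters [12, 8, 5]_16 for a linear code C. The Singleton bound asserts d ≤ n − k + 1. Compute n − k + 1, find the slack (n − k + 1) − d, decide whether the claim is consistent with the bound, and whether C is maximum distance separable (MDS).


Singleton RHS = n − k + 1 = 5, slack = 0, bound satisfied, MDS.

Singleton bound: d ≤ n − k + 1.
Here n = 12, k = 8, so n − k + 1 = 5.
Given d = 5, check d ≤ 5: YES.
Slack = (n − k + 1) − d = 0.
The code is MDS (slack = 0).
Description: the claimed parameters are [12, 8, 5]_16; such a code would be MDS (meets Singleton bound).


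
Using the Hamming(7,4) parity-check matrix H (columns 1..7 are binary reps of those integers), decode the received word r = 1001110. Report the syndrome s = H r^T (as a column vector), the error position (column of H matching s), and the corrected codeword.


s = (1, 1, 0)^T, error position = 6, corrected codeword c = 1001100

Compute s = H r^T mod 2 one row at a time:
  s_1 = 1 + 1 + 1 + 0 = 3 ≡ 1 (mod 2).
  s_2 = 0 + 0 + 1 + 0 = 1 ≡ 1 (mod 2).
  s_3 = 1 + 0 + 1 + 0 = 2 ≡ 0 (mod 2).
s = (1, 1, 0)^T — this equals column 6 of H (binary 110), so error is at position 6.
Correct: flip bit 6 of r = 1001110 to get c = 1001100.


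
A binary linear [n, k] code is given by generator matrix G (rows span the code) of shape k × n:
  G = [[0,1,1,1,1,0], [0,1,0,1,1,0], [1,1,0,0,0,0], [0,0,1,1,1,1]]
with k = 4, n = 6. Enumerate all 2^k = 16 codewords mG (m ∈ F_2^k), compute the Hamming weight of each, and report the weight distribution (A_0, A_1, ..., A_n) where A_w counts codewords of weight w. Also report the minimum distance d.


Weight distribution: A_0 = 1, A_1 = 1, A_2 = 3, A_3 = 6, A_4 = 3, A_5 = 1, A_6 = 1. Minimum distance d = 1.

Enumerate all 2^4 = 16 messages m ∈ F_2^4.
For each, compute codeword c = mG in F_2^6, then tally its weight.
  m = 0000 → c = 000000, weight = 0.
  m = 1000 → c = 011110, weight = 4.
  m = 0100 → c = 010110, weight = 3.
  m = 1100 → c = 001000, weight = 1.
  m = 0010 → c = 110000, weight = 2.
  m = 1010 → c = 101110, weight = 4.
  m = 0110 → c = 100110, weight = 3.
  m = 1110 → c = 111000, weight = 3.
  m = 0001 → c = 001111, weight = 4.
  m = 1001 → c = 010001, weight = 2.
  m = 0101 → c = 011001, weight = 3.
  m = 1101 → c = 000111, weight = 3.
  m = 0011 → c = 111111, weight = 6.
  m = 1011 → c = 100001, weight = 2.
  m = 0111 → c = 101001, weight = 3.
  m = 1111 → c = 110111, weight = 5.
Tally weights:
  weight 0: 1 codewords.
  weight 1: 1 codewords.
  weight 2: 3 codewords.
  weight 3: 6 codewords.
  weight 4: 3 codewords.
  weight 5: 1 codewords.
  weight 6: 1 codewords.
Minimum distance d = smallest w > 0 with A_w > 0 = 1.
Sanity: Σ A_w = 16 = 2^4 = 16 ✓.


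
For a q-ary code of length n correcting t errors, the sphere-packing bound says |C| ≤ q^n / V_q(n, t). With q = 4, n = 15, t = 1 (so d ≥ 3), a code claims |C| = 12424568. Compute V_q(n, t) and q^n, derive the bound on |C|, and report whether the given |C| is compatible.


V_q(n, t) = 46, q^n = 1073741824, Hamming bound = 23342213, |C| = 12424568 ≤ bound (satisfied).

Step 1: Compute V_q(n, t) = Σ_{j=0}^1 C(n, j) (q−1)^j.
  j = 0: C(15,0)·(3)^0 = 1·1 = 1.
  j = 1: C(15,1)·(3)^1 = 15·3 = 45.
  V_q(n, t) = 1 + 45 = 46.
Step 2: q^n = 4^15 = 1073741824.
Step 3: Hamming bound ⌊q^n / V_q(n,t)⌋ = ⌊1073741824/46⌋ = 23342213.
Step 4: Compare |C| = 12424568 to 23342213: satisfied.
The claimed |C| lies below the Hamming bound.


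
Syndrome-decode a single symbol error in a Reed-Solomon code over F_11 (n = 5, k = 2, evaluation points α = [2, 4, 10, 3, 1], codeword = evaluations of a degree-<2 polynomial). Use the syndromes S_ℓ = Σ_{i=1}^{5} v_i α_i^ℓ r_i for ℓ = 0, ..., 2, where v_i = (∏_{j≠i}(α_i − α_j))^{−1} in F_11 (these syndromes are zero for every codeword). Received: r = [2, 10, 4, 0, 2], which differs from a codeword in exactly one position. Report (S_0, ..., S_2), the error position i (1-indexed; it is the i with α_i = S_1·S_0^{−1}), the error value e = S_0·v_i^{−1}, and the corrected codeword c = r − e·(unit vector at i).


S = (2, 4, 8), error at position 1, error magnitude e = 1, c = [1, 10, 4, 0, 2].

Step 1: column multipliers v_i = (∏_{j≠i}(α_i − α_j))^{−1} mod 11.
  i = 1 (α = 2): (2−4)(2−10)(2−3)(2−1) = (−2)·(−8)·(−1)·1 = −16 ≡ 6, so v_1 = 6^{−1} = 2 (mod 11).
  i = 2 (α = 4): (4−2)(4−10)(4−3)(4−1) = 2·(−6)·1·3 = −36 ≡ 8, so v_2 = 8^{−1} = 7 (mod 11).
  i = 3 (α = 10): (10−2)(10−4)(10−3)(10−1) = 8·6·7·9 = 3024 ≡ 10, so v_3 = 10^{−1} = 10 (mod 11).
  i = 4 (α = 3): (3−2)(3−4)(3−10)(3−1) = 1·(−1)·(−7)·2 = 14 ≡ 3, so v_4 = 3^{−1} = 4 (mod 11).
  i = 5 (α = 1): (1−2)(1−4)(1−10)(1−3) = (−1)·(−3)·(−9)·(−2) = 54 ≡ 10, so v_5 = 10^{−1} = 10 (mod 11).
  v = [2, 7, 10, 4, 10].
Step 2: syndromes of r = [2, 10, 4, 0, 2] (all sums mod 11).
  S_0 = Σ v_i r_i = 2·2 + 7·10 + 10·4 + 4·0 + 10·2 = 134 ≡ 2.
  S_1 = Σ v_i α_i r_i = 2·2·2 + 7·4·10 + 10·10·4 + 4·3·0 + 10·1·2 = 708 ≡ 4.
  α_i^2 mod 11 = [4, 5, 1, 9, 1].
  S_2 = Σ v_i α_i^2 r_i = 2·4·2 + 7·5·10 + 10·1·4 + 4·9·0 + 10·1·2 = 426 ≡ 8.
  S = (2, 4, 8) ≠ 0, so r is not a codeword (an error is present).
Step 3: locate the error. For a single error e at position i, S_ℓ = v_i·e·α_i^ℓ, so α_err = S_1/S_0.
  S_0^{−1} = 2^{−1} = 6 (mod 11), so α_err = 4·6 = 24 ≡ 2 = α_1. Error position i = 1.
  Consistency check: S_2/S_1 = 8·3 = 24 ≡ 2 = α_err ✓ (single-error assumption holds).
Step 4: error magnitude e = S_0/v_1 = S_0·∏_{j≠1}(α_1 − α_j) = 2·6 = 12 ≡ 1 (mod 11).
Step 5: correct position 1: c_1 = r_1 − e = 2 − 1 ≡ 1 (mod 11). Hence c = [1, 10, 4, 0, 2].
  Check: interpolating c through the α_i gives m(x) = 3 + 10·x (degree < 2) with m(α_i) = c_i for every i, so c is indeed a codeword.


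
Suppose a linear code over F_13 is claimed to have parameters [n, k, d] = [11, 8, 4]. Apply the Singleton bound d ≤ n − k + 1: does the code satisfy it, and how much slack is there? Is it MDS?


Singleton RHS = n − k + 1 = 4, slack = 0, bound satisfied, MDS.

Singleton bound: d ≤ n − k + 1.
Here n = 11, k = 8, so n − k + 1 = 4.
Given d = 4, check d ≤ 4: YES.
Slack = (n − k + 1) − d = 0.
The code is MDS (slack = 0).
Description: the claimed parameters are [11, 8, 4]_13; such a code would be MDS (meets Singleton bound).


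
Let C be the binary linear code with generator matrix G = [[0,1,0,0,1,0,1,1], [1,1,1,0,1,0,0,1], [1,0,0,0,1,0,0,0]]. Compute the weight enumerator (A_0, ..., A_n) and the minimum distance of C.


Weight distribution: A_0 = 1, A_2 = 1, A_3 = 3, A_4 = 2, A_5 = 1. Minimum distance d = 2.

Enumerate all 2^3 = 8 messages m ∈ F_2^3.
For each, compute codeword c = mG in F_2^8, then tally its weight.
  m = 000 → c = 00000000, weight = 0.
  m = 100 → c = 01001011, weight = 4.
  m = 010 → c = 11101001, weight = 5.
  m = 110 → c = 10100010, weight = 3.
  m = 001 → c = 10001000, weight = 2.
  m = 101 → c = 11000011, weight = 4.
  m = 011 → c = 01100001, weight = 3.
  m = 111 → c = 00101010, weight = 3.
Tally weights:
  weight 0: 1 codewords.
  weight 2: 1 codewords.
  weight 3: 3 codewords.
  weight 4: 2 codewords.
  weight 5: 1 codewords.
Minimum distance d = smallest w > 0 with A_w > 0 = 2.
Sanity: Σ A_w = 8 = 2^3 = 8 ✓.


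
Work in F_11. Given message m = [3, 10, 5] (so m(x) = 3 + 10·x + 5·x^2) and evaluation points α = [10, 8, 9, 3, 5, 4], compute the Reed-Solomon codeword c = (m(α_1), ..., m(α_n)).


c = [9, 7, 3, 1, 2, 2]

Message polynomial: m(x) = 3 + 10·x + 5·x^2 (mod 11).
For each evaluation point α_i, compute m(α_i) mod 11:
  α_1 = 10: Horner steps 5 → 5 → 9, so m(10) = 9.
  α_2 = 8: Horner steps 5 → 6 → 7, so m(8) = 7.
  α_3 = 9: Horner steps 5 → 0 → 3, so m(9) = 3.
  α_4 = 3: Horner steps 5 → 3 → 1, so m(3) = 1.
  α_5 = 5: Horner steps 5 → 2 → 2, so m(5) = 2.
  α_6 = 4: Horner steps 5 → 8 → 2, so m(4) = 2.
Codeword c = [9, 7, 3, 1, 2, 2] ∈ F_11^6.
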